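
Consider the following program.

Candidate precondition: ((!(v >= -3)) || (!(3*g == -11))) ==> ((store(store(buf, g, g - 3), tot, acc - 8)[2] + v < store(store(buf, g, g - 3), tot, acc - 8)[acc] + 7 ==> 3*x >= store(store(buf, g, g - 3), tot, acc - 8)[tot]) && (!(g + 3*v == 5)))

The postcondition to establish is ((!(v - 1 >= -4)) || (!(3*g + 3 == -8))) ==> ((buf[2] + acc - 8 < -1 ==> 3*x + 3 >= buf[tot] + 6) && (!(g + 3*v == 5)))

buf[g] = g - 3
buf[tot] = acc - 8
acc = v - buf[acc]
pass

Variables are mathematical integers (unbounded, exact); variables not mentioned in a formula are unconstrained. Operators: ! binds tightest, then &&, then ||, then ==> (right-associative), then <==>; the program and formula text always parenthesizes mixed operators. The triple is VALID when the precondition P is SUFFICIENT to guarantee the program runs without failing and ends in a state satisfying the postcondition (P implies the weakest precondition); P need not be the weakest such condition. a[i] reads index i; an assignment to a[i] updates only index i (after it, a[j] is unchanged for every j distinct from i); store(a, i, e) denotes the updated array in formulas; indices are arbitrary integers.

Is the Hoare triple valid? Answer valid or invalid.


Working backward. After the program, the postcondition ((!(v - 1 >= -4)) || (!(3*g + 3 == -8))) ==> ((buf[2] + acc - 8 < -1 ==> 3*x + 3 >= buf[tot] + 6) && (!(g + 3*v == 5))) must hold; in canonical form it is ((!(v >= -3)) || (!(3*g == -11))) ==> ((buf[2] + acc < 7 ==> 3*x >= buf[tot] + 3) && (!(g + 3*v == 5))).
Before skip: ((!(v >= -3)) || (!(3*g == -11))) ==> ((buf[2] + acc < 7 ==> 3*x >= buf[tot] + 3) && (!(g + 3*v == 5)))
Before acc := v - buf[acc]: ((!(v >= -3)) || (!(3*g == -11))) ==> ((buf[2] + v < buf[acc] + 7 ==> 3*x >= buf[tot] + 3) && (!(g + 3*v == 5)))
Before buf[tot] := acc - 8: ((!(v >= -3)) || (!(3*g == -11))) ==> ((store(buf, tot, acc - 8)[2] + v < store(buf, tot, acc - 8)[acc] + 7 ==> 3*x >= store(buf, tot, acc - 8)[tot] + 3) && (!(g + 3*v == 5)))
Before buf[g] := g - 3: ((!(v >= -3)) || (!(3*g == -11))) ==> ((store(store(buf, g, g - 3), tot, acc - 8)[2] + v < store(store(buf, g, g - 3), tot, acc - 8)[acc] + 7 ==> 3*x >= store(store(buf, g, g - 3), tot, acc - 8)[tot] + 3) && (!(g + 3*v == 5)))
The weakest precondition is ((!(v >= -3)) || (!(3*g == -11))) ==> ((store(store(buf, g, g - 3), tot, acc - 8)[2] + v < store(store(buf, g, g - 3), tot, acc - 8)[acc] + 7 ==> 3*x >= store(store(buf, g, g - 3), tot, acc - 8)[tot] + 3) && (!(g + 3*v == 5))).
Check whether ((!(v >= -3)) || (!(3*g == -11))) ==> ((store(store(buf, g, g - 3), tot, acc - 8)[2] + v < store(store(buf, g, g - 3), tot, acc - 8)[acc] + 7 ==> 3*x >= store(store(buf, g, g - 3), tot, acc - 8)[tot]) && (!(g + 3*v == 5))) implies it.
Countermodel: at the initial state acc = 1, buf = {[1] = 9, [2] = 9, elsewhere 9}, g = 1, tot = 2, v = 0, x = -2, the precondition holds but the weakest precondition fails.
Answer: invalid


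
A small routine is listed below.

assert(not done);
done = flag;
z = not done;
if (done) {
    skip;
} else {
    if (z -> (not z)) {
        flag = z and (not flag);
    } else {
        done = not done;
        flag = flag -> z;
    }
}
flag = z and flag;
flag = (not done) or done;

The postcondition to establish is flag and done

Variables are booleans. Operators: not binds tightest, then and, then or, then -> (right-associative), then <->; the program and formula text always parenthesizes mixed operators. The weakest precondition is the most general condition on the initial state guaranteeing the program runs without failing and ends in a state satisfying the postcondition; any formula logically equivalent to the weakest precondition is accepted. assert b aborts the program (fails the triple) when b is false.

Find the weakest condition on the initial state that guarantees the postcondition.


Working backward. After the program, flag and done must hold.
Before flag := (not done) or done: done
Before flag := z and flag: done
Then branch requires done; else branch requires ((z -> (not z)) -> done) and ((not (z -> (not z))) -> (not done)).
Before the if: (not done) -> (((z -> (not z)) -> done) and ((not (z -> (not z))) -> (not done)))
Before z := not done: (not done) -> ((((not done) -> done) -> done) and ((not ((not done) -> done)) -> (not done)))
Before done := flag: (not flag) -> ((((not flag) -> flag) -> flag) and ((not ((not flag) -> flag)) -> (not flag)))
Before assert not done: (not done) and ((not flag) -> ((((not flag) -> flag) -> flag) and ((not ((not flag) -> flag)) -> (not flag))))
Answer: WP = (not done) and ((not flag) -> ((((not flag) -> flag) -> flag) and ((not ((not flag) -> flag)) -> (not flag))))


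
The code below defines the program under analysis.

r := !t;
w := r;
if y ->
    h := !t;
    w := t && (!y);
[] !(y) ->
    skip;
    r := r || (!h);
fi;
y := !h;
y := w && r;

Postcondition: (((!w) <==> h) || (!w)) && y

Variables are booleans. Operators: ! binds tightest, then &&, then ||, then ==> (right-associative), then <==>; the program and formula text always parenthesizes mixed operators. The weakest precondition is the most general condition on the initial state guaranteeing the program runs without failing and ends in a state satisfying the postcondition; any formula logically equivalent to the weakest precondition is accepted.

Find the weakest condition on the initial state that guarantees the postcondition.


Working backward. After the program, (((!w) <==> h) || (!w)) && y must hold.
Before y := w && r: (((!w) <==> h) || (!w)) && w && r
Before y := !h: (((!w) <==> h) || (!w)) && w && r
Then branch requires (((!(t && (!y))) <==> (!t)) || (!(t && (!y)))) && t && (!y) && r; else branch requires (((!w) <==> h) || (!w)) && w && (r || (!h)).
Before the if: (y ==> ((((!(t && (!y))) <==> (!t)) || (!(t && (!y)))) && t && (!y) && r)) && ((!y) ==> ((((!w) <==> h) || (!w)) && w && (r || (!h))))
Before w := r: (y ==> ((((!(t && (!y))) <==> (!t)) || (!(t && (!y)))) && t && (!y) && r)) && ((!y) ==> ((((!r) <==> h) || (!r)) && r && (r || (!h))))
Before r := !t: (!y) && ((!y) ==> (((t <==> h) || t) && (!t) && ((!t) || (!h))))
Answer: WP = (!y) && ((!y) ==> (((t <==> h) || t) && (!t) && ((!t) || (!h))))


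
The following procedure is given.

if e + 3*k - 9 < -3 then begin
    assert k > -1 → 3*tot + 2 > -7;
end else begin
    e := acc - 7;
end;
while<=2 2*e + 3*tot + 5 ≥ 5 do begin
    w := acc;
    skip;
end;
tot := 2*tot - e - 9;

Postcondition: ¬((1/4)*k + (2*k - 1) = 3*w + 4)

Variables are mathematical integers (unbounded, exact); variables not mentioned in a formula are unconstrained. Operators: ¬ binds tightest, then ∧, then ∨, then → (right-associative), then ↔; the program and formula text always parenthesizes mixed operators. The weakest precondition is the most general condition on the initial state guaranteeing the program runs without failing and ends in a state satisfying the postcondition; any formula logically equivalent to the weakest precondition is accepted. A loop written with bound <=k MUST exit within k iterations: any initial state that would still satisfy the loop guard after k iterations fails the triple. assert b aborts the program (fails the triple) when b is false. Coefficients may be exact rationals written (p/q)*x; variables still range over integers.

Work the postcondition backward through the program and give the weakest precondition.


Working backward. After the program, the postcondition ¬((1/4)*k + (2*k - 1) = 3*w + 4) must hold; in canonical form it is ¬((9/4)*k = 3*w + 5).
Before tot := 2*tot - e - 9: ¬((9/4)*k = 3*w + 5)
Before the loop (bound <=2), unroll the exhaustion recursion (WP_0 = exit-now case; WP_j = one more guarded iteration, up to j = 2):
  WP_0: (¬(2*e + 3*tot ≥ 0)) ∧ (¬((9/4)*k = 3*w + 5))
  WP_1: (2*e + 3*tot ≥ 0 → ((¬(2*e + 3*tot ≥ 0)) ∧ (¬((9/4)*k = 3*acc + 5)))) ∧ ((¬(2*e + 3*tot ≥ 0)) → (¬((9/4)*k = 3*w + 5)))
  WP_2: (2*e + 3*tot ≥ 0 → ((2*e + 3*tot ≥ 0 → ((¬(2*e + 3*tot ≥ 0)) ∧ (¬((9/4)*k = 3*acc + 5)))) ∧ ((¬(2*e + 3*tot ≥ 0)) → (¬((9/4)*k = 3*acc + 5))))) ∧ ((¬(2*e + 3*tot ≥ 0)) → (¬((9/4)*k = 3*w + 5)))
So before the loop: (2*e + 3*tot ≥ 0 → ((2*e + 3*tot ≥ 0 → ((¬(2*e + 3*tot ≥ 0)) ∧ (¬((9/4)*k = 3*acc + 5)))) ∧ ((¬(2*e + 3*tot ≥ 0)) → (¬((9/4)*k = 3*acc + 5))))) ∧ ((¬(2*e + 3*tot ≥ 0)) → (¬((9/4)*k = 3*w + 5)))
Then branch requires (k > -1 → 3*tot > -9) ∧ (2*e + 3*tot ≥ 0 → ((2*e + 3*tot ≥ 0 → ((¬(2*e + 3*tot ≥ 0)) ∧ (¬((9/4)*k = 3*acc + 5)))) ∧ ((¬(2*e + 3*tot ≥ 0)) → (¬((9/4)*k = 3*acc + 5))))) ∧ ((¬(2*e + 3*tot ≥ 0)) → (¬((9/4)*k = 3*w + 5))); else branch requires (2*acc + 3*tot ≥ 14 → ((2*acc + 3*tot ≥ 14 → ((¬(2*acc + 3*tot ≥ 14)) ∧ (¬((9/4)*k = 3*acc + 5)))) ∧ ((¬(2*acc + 3*tot ≥ 14)) → (¬((9/4)*k = 3*acc + 5))))) ∧ ((¬(2*acc + 3*tot ≥ 14)) → (¬((9/4)*k = 3*w + 5))).
Before the if: (e + 3*k < 6 → ((k > -1 → 3*tot > -9) ∧ (2*e + 3*tot ≥ 0 → ((2*e + 3*tot ≥ 0 → ((¬(2*e + 3*tot ≥ 0)) ∧ (¬((9/4)*k = 3*acc + 5)))) ∧ ((¬(2*e + 3*tot ≥ 0)) → (¬((9/4)*k = 3*acc + 5))))) ∧ ((¬(2*e + 3*tot ≥ 0)) → (¬((9/4)*k = 3*w + 5))))) ∧ ((¬(e + 3*k < 6)) → ((2*acc + 3*tot ≥ 14 → ((2*acc + 3*tot ≥ 14 → ((¬(2*acc + 3*tot ≥ 14)) ∧ (¬((9/4)*k = 3*acc + 5)))) ∧ ((¬(2*acc + 3*tot ≥ 14)) → (¬((9/4)*k = 3*acc + 5))))) ∧ ((¬(2*acc + 3*tot ≥ 14)) → (¬((9/4)*k = 3*w + 5)))))
Answer: WP = (e + 3*k < 6 → ((k > -1 → 3*tot > -9) ∧ (2*e + 3*tot ≥ 0 → ((2*e + 3*tot ≥ 0 → ((¬(2*e + 3*tot ≥ 0)) ∧ (¬((9/4)*k = 3*acc + 5)))) ∧ ((¬(2*e + 3*tot ≥ 0)) → (¬((9/4)*k = 3*acc + 5))))) ∧ ((¬(2*e + 3*tot ≥ 0)) → (¬((9/4)*k = 3*w + 5))))) ∧ ((¬(e + 3*k < 6)) → ((2*acc + 3*tot ≥ 14 → ((2*acc + 3*tot ≥ 14 → ((¬(2*acc + 3*tot ≥ 14)) ∧ (¬((9/4)*k = 3*acc + 5)))) ∧ ((¬(2*acc + 3*tot ≥ 14)) → (¬((9/4)*k = 3*acc + 5))))) ∧ ((¬(2*acc + 3*tot ≥ 14)) → (¬((9/4)*k = 3*w + 5)))))


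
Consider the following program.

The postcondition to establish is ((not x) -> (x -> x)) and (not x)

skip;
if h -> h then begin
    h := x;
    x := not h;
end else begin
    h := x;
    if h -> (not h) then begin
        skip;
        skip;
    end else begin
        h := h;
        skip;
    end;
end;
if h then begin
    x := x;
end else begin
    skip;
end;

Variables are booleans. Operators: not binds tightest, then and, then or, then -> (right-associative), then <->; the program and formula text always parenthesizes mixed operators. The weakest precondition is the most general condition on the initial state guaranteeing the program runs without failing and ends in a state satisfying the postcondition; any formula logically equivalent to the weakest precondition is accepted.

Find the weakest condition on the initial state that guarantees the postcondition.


Working backward. After the program, the postcondition ((not x) -> (x -> x)) and (not x) must hold; in canonical form it is not x.
Then branch requires not x; else branch requires not x.
Before the if: (h -> (not x)) and ((not h) -> (not x))
Then branch requires (not x) -> x; else branch requires (not (x -> (not x))) -> (x -> (not x)).
Before the if: (not x) -> x
Before skip: (not x) -> x
Answer: WP = (not x) -> x


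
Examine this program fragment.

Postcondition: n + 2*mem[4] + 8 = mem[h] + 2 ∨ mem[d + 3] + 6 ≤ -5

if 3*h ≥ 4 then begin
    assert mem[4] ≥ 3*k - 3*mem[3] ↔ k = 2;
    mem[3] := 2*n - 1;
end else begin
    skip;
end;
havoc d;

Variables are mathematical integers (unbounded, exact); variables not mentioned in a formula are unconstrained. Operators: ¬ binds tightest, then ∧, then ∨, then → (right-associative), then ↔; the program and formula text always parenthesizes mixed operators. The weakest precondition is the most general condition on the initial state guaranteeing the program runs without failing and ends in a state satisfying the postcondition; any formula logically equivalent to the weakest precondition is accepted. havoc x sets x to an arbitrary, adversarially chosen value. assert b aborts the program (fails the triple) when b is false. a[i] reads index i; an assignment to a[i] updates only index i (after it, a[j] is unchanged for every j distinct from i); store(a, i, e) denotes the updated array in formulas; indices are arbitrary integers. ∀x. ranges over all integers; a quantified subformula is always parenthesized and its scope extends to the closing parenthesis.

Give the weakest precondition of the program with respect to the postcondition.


Working backward. After the program, the postcondition n + 2*mem[4] + 8 = mem[h] + 2 ∨ mem[d + 3] + 6 ≤ -5 must hold; in canonical form it is 2*mem[4] + n = mem[h] - 6 ∨ mem[d + 3] ≤ -11.
Before havoc d: ∀d_1. (2*mem[4] + n = mem[h] - 6 ∨ mem[d_1 + 3] ≤ -11)
Then branch requires (3*mem[3] + mem[4] ≥ 3*k ↔ k = 2) ∧ (∀d_1. (2*mem[4] + n = store(mem, 3, 2*n - 1)[h] - 6 ∨ store(mem, 3, 2*n - 1)[d_1 + 3] ≤ -11)); else branch requires ∀d_1. (2*mem[4] + n = mem[h] - 6 ∨ mem[d_1 + 3] ≤ -11).
Before the if: (3*h ≥ 4 → ((3*mem[3] + mem[4] ≥ 3*k ↔ k = 2) ∧ (∀d_1. (2*mem[4] + n = store(mem, 3, 2*n - 1)[h] - 6 ∨ store(mem, 3, 2*n - 1)[d_1 + 3] ≤ -11)))) ∧ ((¬(3*h ≥ 4)) → (∀d_1. (2*mem[4] + n = mem[h] - 6 ∨ mem[d_1 + 3] ≤ -11)))
Answer: WP = (3*h ≥ 4 → ((3*mem[3] + mem[4] ≥ 3*k ↔ k = 2) ∧ (∀d_1. (2*mem[4] + n = store(mem, 3, 2*n - 1)[h] - 6 ∨ store(mem, 3, 2*n - 1)[d_1 + 3] ≤ -11)))) ∧ ((¬(3*h ≥ 4)) → (∀d_1. (2*mem[4] + n = mem[h] - 6 ∨ mem[d_1 + 3] ≤ -11)))


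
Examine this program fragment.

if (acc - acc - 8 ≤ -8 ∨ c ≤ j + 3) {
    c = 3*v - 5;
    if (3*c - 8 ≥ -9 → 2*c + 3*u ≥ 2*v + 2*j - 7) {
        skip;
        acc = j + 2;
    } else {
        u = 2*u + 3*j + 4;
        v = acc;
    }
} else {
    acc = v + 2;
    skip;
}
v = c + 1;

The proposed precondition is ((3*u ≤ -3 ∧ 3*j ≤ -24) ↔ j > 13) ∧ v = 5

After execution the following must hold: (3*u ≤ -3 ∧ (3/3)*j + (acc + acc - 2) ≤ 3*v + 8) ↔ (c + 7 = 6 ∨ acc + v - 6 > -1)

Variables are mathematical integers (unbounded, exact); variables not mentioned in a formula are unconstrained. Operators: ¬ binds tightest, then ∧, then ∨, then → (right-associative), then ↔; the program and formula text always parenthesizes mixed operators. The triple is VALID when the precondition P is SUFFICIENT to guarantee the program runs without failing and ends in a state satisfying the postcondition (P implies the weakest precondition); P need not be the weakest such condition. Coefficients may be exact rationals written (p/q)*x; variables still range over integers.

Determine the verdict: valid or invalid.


Working backward. After the program, the postcondition (3*u ≤ -3 ∧ (3/3)*j + (acc + acc - 2) ≤ 3*v + 8) ↔ (c + 7 = 6 ∨ acc + v - 6 > -1) must hold; in canonical form it is (3*u ≤ -3 ∧ 2*acc + j ≤ 3*v + 10) ↔ (c = -1 ∨ acc + v > 5).
Before v := c + 1: (3*u ≤ -3 ∧ 2*acc + j ≤ 3*c + 13) ↔ (c = -1 ∨ acc + c > 4)
Then branch requires ((9*v ≥ 14 → 3*u + 4*v ≥ 2*j + 3) → ((3*u ≤ -3 ∧ 3*j ≤ 9*v - 6) ↔ (3*v = 4 ∨ j + 3*v > 7))) ∧ ((¬(9*v ≥ 14 → 3*u + 4*v ≥ 2*j + 3)) → ((9*j + 6*u ≤ -15 ∧ 2*acc + j ≤ 9*v - 2) ↔ (3*v = 4 ∨ acc + 3*v > 9))); else branch requires (3*u ≤ -3 ∧ j + 2*v ≤ 3*c + 9) ↔ (c = -1 ∨ c + v > 2).
Before the if: ((9*v ≥ 14 → 3*u + 4*v ≥ 2*j + 3) → ((3*u ≤ -3 ∧ 3*j ≤ 9*v - 6) ↔ (3*v = 4 ∨ j + 3*v > 7))) ∧ ((¬(9*v ≥ 14 → 3*u + 4*v ≥ 2*j + 3)) → ((9*j + 6*u ≤ -15 ∧ 2*acc + j ≤ 9*v - 2) ↔ (3*v = 4 ∨ acc + 3*v > 9)))
The weakest precondition is ((9*v ≥ 14 → 3*u + 4*v ≥ 2*j + 3) → ((3*u ≤ -3 ∧ 3*j ≤ 9*v - 6) ↔ (3*v = 4 ∨ j + 3*v > 7))) ∧ ((¬(9*v ≥ 14 → 3*u + 4*v ≥ 2*j + 3)) → ((9*j + 6*u ≤ -15 ∧ 2*acc + j ≤ 9*v - 2) ↔ (3*v = 4 ∨ acc + 3*v > 9))).
Check whether ((3*u ≤ -3 ∧ 3*j ≤ -24) ↔ j > 13) ∧ v = 5 implies it.
Countermodel: at the initial state acc = 18, j = 9, u = 0, v = 5, the precondition holds but the weakest precondition fails.
Answer: invalid


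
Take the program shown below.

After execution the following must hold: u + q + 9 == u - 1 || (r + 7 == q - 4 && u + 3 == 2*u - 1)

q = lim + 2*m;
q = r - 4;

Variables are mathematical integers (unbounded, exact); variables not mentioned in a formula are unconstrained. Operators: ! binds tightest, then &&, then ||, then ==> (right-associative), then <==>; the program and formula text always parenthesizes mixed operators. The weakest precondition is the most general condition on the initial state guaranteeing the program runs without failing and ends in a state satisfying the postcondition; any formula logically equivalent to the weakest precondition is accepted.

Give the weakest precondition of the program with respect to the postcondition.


Working backward. After the program, the postcondition u + q + 9 == u - 1 || (r + 7 == q - 4 && u + 3 == 2*u - 1) must hold; in canonical form it is q == -10 || (r == q - 11 && u == 4).
Before q := r - 4: r == -6
Before q := lim + 2*m: r == -6
Answer: WP = r == -6


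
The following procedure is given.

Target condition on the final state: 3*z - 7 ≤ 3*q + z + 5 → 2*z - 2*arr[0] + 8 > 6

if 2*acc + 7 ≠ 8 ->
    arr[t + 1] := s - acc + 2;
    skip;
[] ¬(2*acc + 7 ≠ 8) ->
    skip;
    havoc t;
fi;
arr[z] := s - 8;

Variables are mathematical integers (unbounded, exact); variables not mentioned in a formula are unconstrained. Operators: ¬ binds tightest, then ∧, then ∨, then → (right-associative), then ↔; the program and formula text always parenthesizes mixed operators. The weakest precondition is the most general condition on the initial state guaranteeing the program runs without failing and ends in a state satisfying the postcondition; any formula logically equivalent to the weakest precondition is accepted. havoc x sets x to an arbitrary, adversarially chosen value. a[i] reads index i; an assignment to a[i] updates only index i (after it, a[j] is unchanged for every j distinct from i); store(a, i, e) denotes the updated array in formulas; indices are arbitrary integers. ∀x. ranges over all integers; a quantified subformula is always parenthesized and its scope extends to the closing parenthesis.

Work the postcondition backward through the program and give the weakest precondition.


Working backward. After the program, the postcondition 3*z - 7 ≤ 3*q + z + 5 → 2*z - 2*arr[0] + 8 > 6 must hold; in canonical form it is 2*z ≤ 3*q + 12 → 2*z > 2*arr[0] - 2.
Before arr[z] := s - 8: 2*z ≤ 3*q + 12 → 2*z > 2*store(arr, z, s - 8)[0] - 2
Then branch requires 2*z ≤ 3*q + 12 → 2*z > 2*store(store(arr, t + 1, -acc + s + 2), z, s - 8)[0] - 2; else branch requires 2*z ≤ 3*q + 12 → 2*z > 2*store(arr, z, s - 8)[0] - 2.
Before the if: (2*acc ≠ 1 → (2*z ≤ 3*q + 12 → 2*z > 2*store(store(arr, t + 1, -acc + s + 2), z, s - 8)[0] - 2)) ∧ ((¬(2*acc ≠ 1)) → (2*z ≤ 3*q + 12 → 2*z > 2*store(arr, z, s - 8)[0] - 2))
Answer: WP = (2*acc ≠ 1 → (2*z ≤ 3*q + 12 → 2*z > 2*store(store(arr, t + 1, -acc + s + 2), z, s - 8)[0] - 2)) ∧ ((¬(2*acc ≠ 1)) → (2*z ≤ 3*q + 12 → 2*z > 2*store(arr, z, s - 8)[0] - 2))


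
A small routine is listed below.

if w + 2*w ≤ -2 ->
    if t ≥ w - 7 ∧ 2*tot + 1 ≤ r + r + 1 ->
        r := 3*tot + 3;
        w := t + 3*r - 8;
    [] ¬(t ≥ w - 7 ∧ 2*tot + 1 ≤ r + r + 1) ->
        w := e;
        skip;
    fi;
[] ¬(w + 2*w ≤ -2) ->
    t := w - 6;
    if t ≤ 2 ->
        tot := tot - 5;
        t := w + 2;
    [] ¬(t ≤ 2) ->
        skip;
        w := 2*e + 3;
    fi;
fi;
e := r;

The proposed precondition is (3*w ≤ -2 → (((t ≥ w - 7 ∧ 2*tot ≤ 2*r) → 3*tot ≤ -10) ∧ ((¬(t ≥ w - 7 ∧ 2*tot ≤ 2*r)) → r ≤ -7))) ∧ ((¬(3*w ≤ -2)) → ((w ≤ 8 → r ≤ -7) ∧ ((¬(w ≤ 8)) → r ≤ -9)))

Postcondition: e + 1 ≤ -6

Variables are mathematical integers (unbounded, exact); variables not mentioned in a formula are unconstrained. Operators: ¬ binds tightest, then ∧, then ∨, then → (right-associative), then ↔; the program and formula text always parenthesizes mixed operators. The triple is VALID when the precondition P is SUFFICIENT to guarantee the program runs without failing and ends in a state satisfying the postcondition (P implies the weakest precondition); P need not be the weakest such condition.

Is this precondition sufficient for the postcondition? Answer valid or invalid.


Working backward. After the program, the postcondition e + 1 ≤ -6 must hold; in canonical form it is e ≤ -7.
Before e := r: r ≤ -7
Then branch requires ((t ≥ w - 7 ∧ 2*tot ≤ 2*r) → 3*tot ≤ -10) ∧ ((¬(t ≥ w - 7 ∧ 2*tot ≤ 2*r)) → r ≤ -7); else branch requires (w ≤ 8 → r ≤ -7) ∧ ((¬(w ≤ 8)) → r ≤ -7).
Before the if: (3*w ≤ -2 → (((t ≥ w - 7 ∧ 2*tot ≤ 2*r) → 3*tot ≤ -10) ∧ ((¬(t ≥ w - 7 ∧ 2*tot ≤ 2*r)) → r ≤ -7))) ∧ ((¬(3*w ≤ -2)) → ((w ≤ 8 → r ≤ -7) ∧ ((¬(w ≤ 8)) → r ≤ -7)))
The weakest precondition is (3*w ≤ -2 → (((t ≥ w - 7 ∧ 2*tot ≤ 2*r) → 3*tot ≤ -10) ∧ ((¬(t ≥ w - 7 ∧ 2*tot ≤ 2*r)) → r ≤ -7))) ∧ ((¬(3*w ≤ -2)) → ((w ≤ 8 → r ≤ -7) ∧ ((¬(w ≤ 8)) → r ≤ -7))).
Check whether (3*w ≤ -2 → (((t ≥ w - 7 ∧ 2*tot ≤ 2*r) → 3*tot ≤ -10) ∧ ((¬(t ≥ w - 7 ∧ 2*tot ≤ 2*r)) → r ≤ -7))) ∧ ((¬(3*w ≤ -2)) → ((w ≤ 8 → r ≤ -7) ∧ ((¬(w ≤ 8)) → r ≤ -9))) implies it.
Every state satisfying the precondition satisfies the weakest precondition: the implication holds.
Answer: valid


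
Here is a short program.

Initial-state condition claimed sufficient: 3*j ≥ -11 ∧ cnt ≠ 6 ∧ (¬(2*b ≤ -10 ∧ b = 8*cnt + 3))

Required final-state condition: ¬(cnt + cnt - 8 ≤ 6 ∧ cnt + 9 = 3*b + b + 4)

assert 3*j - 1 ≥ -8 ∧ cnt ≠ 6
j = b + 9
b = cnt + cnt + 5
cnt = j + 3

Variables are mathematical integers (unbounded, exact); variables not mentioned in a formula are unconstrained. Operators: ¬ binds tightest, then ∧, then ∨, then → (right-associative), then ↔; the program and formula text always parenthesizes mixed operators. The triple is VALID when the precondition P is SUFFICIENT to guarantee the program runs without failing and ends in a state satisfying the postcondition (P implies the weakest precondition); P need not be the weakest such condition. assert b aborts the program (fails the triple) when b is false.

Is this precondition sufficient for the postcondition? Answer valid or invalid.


Working backward. After the program, the postcondition ¬(cnt + cnt - 8 ≤ 6 ∧ cnt + 9 = 3*b + b + 4) must hold; in canonical form it is ¬(2*cnt ≤ 14 ∧ cnt = 4*b - 5).
Before cnt := j + 3: ¬(2*j ≤ 8 ∧ j = 4*b - 8)
Before b := cnt + cnt + 5: ¬(2*j ≤ 8 ∧ j = 8*cnt + 12)
Before j := b + 9: ¬(2*b ≤ -10 ∧ b = 8*cnt + 3)
Before assert 3*j - 1 ≥ -8 ∧ cnt ≠ 6: 3*j ≥ -7 ∧ cnt ≠ 6 ∧ (¬(2*b ≤ -10 ∧ b = 8*cnt + 3))
The weakest precondition is 3*j ≥ -7 ∧ cnt ≠ 6 ∧ (¬(2*b ≤ -10 ∧ b = 8*cnt + 3)).
Check whether 3*j ≥ -11 ∧ cnt ≠ 6 ∧ (¬(2*b ≤ -10 ∧ b = 8*cnt + 3)) implies it.
Countermodel: at the initial state b = 0, cnt = 0, j = -3, the precondition holds but the weakest precondition fails.
Answer: invalid


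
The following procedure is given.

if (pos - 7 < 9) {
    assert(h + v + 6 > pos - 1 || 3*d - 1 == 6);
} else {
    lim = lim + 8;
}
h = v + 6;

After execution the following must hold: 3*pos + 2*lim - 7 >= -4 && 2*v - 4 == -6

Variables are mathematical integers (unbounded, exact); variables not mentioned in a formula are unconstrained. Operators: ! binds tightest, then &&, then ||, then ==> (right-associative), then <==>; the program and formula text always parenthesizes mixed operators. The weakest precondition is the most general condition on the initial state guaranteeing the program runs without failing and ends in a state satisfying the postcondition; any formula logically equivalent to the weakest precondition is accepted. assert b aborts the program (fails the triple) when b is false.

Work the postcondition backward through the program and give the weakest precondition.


Working backward. After the program, the postcondition 3*pos + 2*lim - 7 >= -4 && 2*v - 4 == -6 must hold; in canonical form it is 2*lim + 3*pos >= 3 && 2*v == -2.
Before h := v + 6: 2*lim + 3*pos >= 3 && 2*v == -2
Then branch requires (h + v > pos - 7 || 3*d == 7) && 2*lim + 3*pos >= 3 && 2*v == -2; else branch requires 2*lim + 3*pos >= -13 && 2*v == -2.
Before the if: (pos < 16 ==> ((h + v > pos - 7 || 3*d == 7) && 2*lim + 3*pos >= 3 && 2*v == -2)) && ((!(pos < 16)) ==> (2*lim + 3*pos >= -13 && 2*v == -2))
Answer: WP = (pos < 16 ==> ((h + v > pos - 7 || 3*d == 7) && 2*lim + 3*pos >= 3 && 2*v == -2)) && ((!(pos < 16)) ==> (2*lim + 3*pos >= -13 && 2*v == -2))


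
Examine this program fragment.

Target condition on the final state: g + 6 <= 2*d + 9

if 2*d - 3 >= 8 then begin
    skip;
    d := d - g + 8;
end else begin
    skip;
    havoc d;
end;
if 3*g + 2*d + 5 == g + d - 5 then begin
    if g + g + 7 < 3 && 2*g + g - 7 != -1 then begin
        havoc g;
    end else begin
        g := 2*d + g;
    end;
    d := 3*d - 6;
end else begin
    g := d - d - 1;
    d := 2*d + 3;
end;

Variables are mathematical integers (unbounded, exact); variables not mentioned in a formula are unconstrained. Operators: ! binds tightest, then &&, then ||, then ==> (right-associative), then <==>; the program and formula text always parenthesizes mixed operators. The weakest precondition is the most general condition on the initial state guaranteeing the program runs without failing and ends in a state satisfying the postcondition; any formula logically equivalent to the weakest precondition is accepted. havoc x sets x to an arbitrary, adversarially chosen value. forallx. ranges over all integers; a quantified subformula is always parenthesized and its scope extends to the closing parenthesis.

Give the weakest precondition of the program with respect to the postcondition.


Working backward. After the program, the postcondition g + 6 <= 2*d + 9 must hold; in canonical form it is g <= 2*d + 3.
Then branch requires ((2*g < -4 && 3*g != 6) ==> (forall g_1. g_1 <= 6*d - 9)) && ((!(2*g < -4 && 3*g != 6)) ==> g <= 4*d - 9); else branch requires 4*d >= -10.
Before the if: (d + 2*g == -10 ==> (((2*g < -4 && 3*g != 6) ==> (forall g_1. g_1 <= 6*d - 9)) && ((!(2*g < -4 && 3*g != 6)) ==> g <= 4*d - 9))) && ((!(d + 2*g == -10)) ==> 4*d >= -10)
Then branch requires (d + g == -18 ==> (((2*g < -4 && 3*g != 6) ==> (forall g_1. 6*g + g_1 <= 6*d + 39)) && ((!(2*g < -4 && 3*g != 6)) ==> 5*g <= 4*d + 23))) && ((!(d + g == -18)) ==> 4*d >= 4*g - 42); else branch requires forall d_1. ((d_1 + 2*g == -10 ==> (((2*g < -4 && 3*g != 6) ==> (forall g_1. g_1 <= 6*d_1 - 9)) && ((!(2*g < -4 && 3*g != 6)) ==> g <= 4*d_1 - 9))) && ((!(d_1 + 2*g == -10)) ==> 4*d_1 >= -10)).
Before the if: (2*d >= 11 ==> ((d + g == -18 ==> (((2*g < -4 && 3*g != 6) ==> (forall g_1. 6*g + g_1 <= 6*d + 39)) && ((!(2*g < -4 && 3*g != 6)) ==> 5*g <= 4*d + 23))) && ((!(d + g == -18)) ==> 4*d >= 4*g - 42))) && ((!(2*d >= 11)) ==> (forall d_1. ((d_1 + 2*g == -10 ==> (((2*g < -4 && 3*g != 6) ==> (forall g_1. g_1 <= 6*d_1 - 9)) && ((!(2*g < -4 && 3*g != 6)) ==> g <= 4*d_1 - 9))) && ((!(d_1 + 2*g == -10)) ==> 4*d_1 >= -10))))
Answer: WP = (2*d >= 11 ==> ((d + g == -18 ==> (((2*g < -4 && 3*g != 6) ==> (forall g_1. 6*g + g_1 <= 6*d + 39)) && ((!(2*g < -4 && 3*g != 6)) ==> 5*g <= 4*d + 23))) && ((!(d + g == -18)) ==> 4*d >= 4*g - 42))) && ((!(2*d >= 11)) ==> (forall d_1. ((d_1 + 2*g == -10 ==> (((2*g < -4 && 3*g != 6) ==> (forall g_1. g_1 <= 6*d_1 - 9)) && ((!(2*g < -4 && 3*g != 6)) ==> g <= 4*d_1 - 9))) && ((!(d_1 + 2*g == -10)) ==> 4*d_1 >= -10))))


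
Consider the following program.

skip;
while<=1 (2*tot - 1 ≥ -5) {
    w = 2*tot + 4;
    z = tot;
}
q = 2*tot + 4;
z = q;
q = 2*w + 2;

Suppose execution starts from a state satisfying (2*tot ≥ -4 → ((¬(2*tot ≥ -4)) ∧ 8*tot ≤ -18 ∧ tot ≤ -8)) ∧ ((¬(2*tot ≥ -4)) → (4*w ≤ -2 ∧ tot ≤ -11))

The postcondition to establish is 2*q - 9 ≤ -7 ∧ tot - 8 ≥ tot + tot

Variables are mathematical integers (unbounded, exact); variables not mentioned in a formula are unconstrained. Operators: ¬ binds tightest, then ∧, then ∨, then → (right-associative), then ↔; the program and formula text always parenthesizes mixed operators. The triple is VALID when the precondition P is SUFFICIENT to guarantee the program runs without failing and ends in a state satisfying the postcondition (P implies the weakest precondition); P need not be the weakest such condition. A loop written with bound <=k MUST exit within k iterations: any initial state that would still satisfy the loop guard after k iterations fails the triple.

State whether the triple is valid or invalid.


Working backward. After the program, the postcondition 2*q - 9 ≤ -7 ∧ tot - 8 ≥ tot + tot must hold; in canonical form it is 2*q ≤ 2 ∧ tot ≤ -8.
Before q := 2*w + 2: 4*w ≤ -2 ∧ tot ≤ -8
Before z := q: 4*w ≤ -2 ∧ tot ≤ -8
Before q := 2*tot + 4: 4*w ≤ -2 ∧ tot ≤ -8
Before the loop (bound <=1), unroll the exhaustion recursion (WP_0 = exit-now case; WP_j = one more guarded iteration, up to j = 1):
  WP_0: (¬(2*tot ≥ -4)) ∧ 4*w ≤ -2 ∧ tot ≤ -8
  WP_1: (2*tot ≥ -4 → ((¬(2*tot ≥ -4)) ∧ 8*tot ≤ -18 ∧ tot ≤ -8)) ∧ ((¬(2*tot ≥ -4)) → (4*w ≤ -2 ∧ tot ≤ -8))
So before the loop: (2*tot ≥ -4 → ((¬(2*tot ≥ -4)) ∧ 8*tot ≤ -18 ∧ tot ≤ -8)) ∧ ((¬(2*tot ≥ -4)) → (4*w ≤ -2 ∧ tot ≤ -8))
Before skip: (2*tot ≥ -4 → ((¬(2*tot ≥ -4)) ∧ 8*tot ≤ -18 ∧ tot ≤ -8)) ∧ ((¬(2*tot ≥ -4)) → (4*w ≤ -2 ∧ tot ≤ -8))
The weakest precondition is (2*tot ≥ -4 → ((¬(2*tot ≥ -4)) ∧ 8*tot ≤ -18 ∧ tot ≤ -8)) ∧ ((¬(2*tot ≥ -4)) → (4*w ≤ -2 ∧ tot ≤ -8)).
Check whether (2*tot ≥ -4 → ((¬(2*tot ≥ -4)) ∧ 8*tot ≤ -18 ∧ tot ≤ -8)) ∧ ((¬(2*tot ≥ -4)) → (4*w ≤ -2 ∧ tot ≤ -11)) implies it.
Every state satisfying the precondition satisfies the weakest precondition: the implication holds.
Answer: valid


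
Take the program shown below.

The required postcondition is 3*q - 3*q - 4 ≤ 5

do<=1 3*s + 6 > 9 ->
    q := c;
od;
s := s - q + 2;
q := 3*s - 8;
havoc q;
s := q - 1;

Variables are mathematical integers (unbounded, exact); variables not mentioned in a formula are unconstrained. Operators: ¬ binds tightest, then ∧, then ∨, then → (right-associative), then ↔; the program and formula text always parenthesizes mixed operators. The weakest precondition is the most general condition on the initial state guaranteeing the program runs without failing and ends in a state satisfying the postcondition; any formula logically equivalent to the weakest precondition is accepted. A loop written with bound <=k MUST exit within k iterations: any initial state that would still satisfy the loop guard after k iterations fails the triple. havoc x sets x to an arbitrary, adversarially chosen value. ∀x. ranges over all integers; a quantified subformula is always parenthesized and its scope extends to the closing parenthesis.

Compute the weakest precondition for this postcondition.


Working backward. After the program, the postcondition 3*q - 3*q - 4 ≤ 5 must hold; in canonical form it is true.
Before s := q - 1: true
Before havoc q: true
Before q := 3*s - 8: true
Before s := s - q + 2: true
Before the loop (bound <=1), unroll the exhaustion recursion (WP_0 = exit-now case; WP_j = one more guarded iteration, up to j = 1):
  WP_0: ¬(3*s > 3)
  WP_1: 3*s > 3 → (¬(3*s > 3))
So before the loop: 3*s > 3 → (¬(3*s > 3))
Answer: WP = 3*s > 3 → (¬(3*s > 3))


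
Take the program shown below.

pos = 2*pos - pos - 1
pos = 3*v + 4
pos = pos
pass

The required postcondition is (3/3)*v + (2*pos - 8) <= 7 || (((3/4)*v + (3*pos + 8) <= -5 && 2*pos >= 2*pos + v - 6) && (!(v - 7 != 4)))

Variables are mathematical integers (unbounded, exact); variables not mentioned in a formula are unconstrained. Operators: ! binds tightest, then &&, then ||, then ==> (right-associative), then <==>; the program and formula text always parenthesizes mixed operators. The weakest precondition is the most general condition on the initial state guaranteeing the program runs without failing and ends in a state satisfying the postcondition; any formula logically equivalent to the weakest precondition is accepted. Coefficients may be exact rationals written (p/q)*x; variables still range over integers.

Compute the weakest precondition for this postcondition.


Working backward. After the program, the postcondition (3/3)*v + (2*pos - 8) <= 7 || (((3/4)*v + (3*pos + 8) <= -5 && 2*pos >= 2*pos + v - 6) && (!(v - 7 != 4))) must hold; in canonical form it is 2*pos + v <= 15 || (3*pos + (3/4)*v <= -13 && v <= 6 && (!(v != 11))).
Before skip: 2*pos + v <= 15 || (3*pos + (3/4)*v <= -13 && v <= 6 && (!(v != 11)))
Before pos := pos: 2*pos + v <= 15 || (3*pos + (3/4)*v <= -13 && v <= 6 && (!(v != 11)))
Before pos := 3*v + 4: 7*v <= 7 || ((39/4)*v <= -25 && v <= 6 && (!(v != 11)))
Before pos := 2*pos - pos - 1: 7*v <= 7 || ((39/4)*v <= -25 && v <= 6 && (!(v != 11)))
Answer: WP = 7*v <= 7 || ((39/4)*v <= -25 && v <= 6 && (!(v != 11)))


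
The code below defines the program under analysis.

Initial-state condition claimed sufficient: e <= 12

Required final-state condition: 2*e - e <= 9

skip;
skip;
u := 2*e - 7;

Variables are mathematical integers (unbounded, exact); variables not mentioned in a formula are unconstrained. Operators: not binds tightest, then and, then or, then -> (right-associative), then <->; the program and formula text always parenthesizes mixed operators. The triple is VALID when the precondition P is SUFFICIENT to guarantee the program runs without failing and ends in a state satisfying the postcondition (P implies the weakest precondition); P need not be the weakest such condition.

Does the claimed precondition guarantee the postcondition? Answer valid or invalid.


Working backward. After the program, the postcondition 2*e - e <= 9 must hold; in canonical form it is e <= 9.
Before u := 2*e - 7: e <= 9
Before skip: e <= 9
Before skip: e <= 9
The weakest precondition is e <= 9.
Check whether e <= 12 implies it.
Countermodel: at the initial state e = 10, the precondition holds but the weakest precondition fails.
Answer: invalid


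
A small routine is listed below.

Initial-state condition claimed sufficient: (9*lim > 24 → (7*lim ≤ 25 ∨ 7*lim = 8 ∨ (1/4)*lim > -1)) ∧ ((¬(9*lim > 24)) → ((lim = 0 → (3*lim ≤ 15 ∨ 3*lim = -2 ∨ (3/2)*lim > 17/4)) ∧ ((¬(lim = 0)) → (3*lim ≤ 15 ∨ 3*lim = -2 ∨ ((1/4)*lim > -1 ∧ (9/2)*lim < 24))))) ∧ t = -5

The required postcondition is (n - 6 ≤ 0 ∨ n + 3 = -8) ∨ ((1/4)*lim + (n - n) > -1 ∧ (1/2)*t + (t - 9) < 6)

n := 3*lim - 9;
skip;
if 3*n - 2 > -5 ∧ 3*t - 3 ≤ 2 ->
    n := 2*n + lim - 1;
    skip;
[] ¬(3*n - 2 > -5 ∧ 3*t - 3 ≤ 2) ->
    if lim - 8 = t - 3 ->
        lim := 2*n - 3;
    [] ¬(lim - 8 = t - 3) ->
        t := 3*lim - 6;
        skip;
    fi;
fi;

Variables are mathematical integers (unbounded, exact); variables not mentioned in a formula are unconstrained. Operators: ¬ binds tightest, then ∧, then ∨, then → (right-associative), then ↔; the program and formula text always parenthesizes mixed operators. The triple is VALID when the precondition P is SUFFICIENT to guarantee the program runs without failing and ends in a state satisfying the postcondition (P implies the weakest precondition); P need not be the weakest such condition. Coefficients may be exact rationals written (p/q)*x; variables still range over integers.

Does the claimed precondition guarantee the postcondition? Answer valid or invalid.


Working backward. After the program, the postcondition (n - 6 ≤ 0 ∨ n + 3 = -8) ∨ ((1/4)*lim + (n - n) > -1 ∧ (1/2)*t + (t - 9) < 6) must hold; in canonical form it is n ≤ 6 ∨ n = -11 ∨ ((1/4)*lim > -1 ∧ (3/2)*t < 15).
Then branch requires lim + 2*n ≤ 7 ∨ lim + 2*n = -10 ∨ ((1/4)*lim > -1 ∧ (3/2)*t < 15); else branch requires (lim = t + 5 → (n ≤ 6 ∨ n = -11 ∨ ((1/2)*n > -1/4 ∧ (3/2)*t < 15))) ∧ ((¬(lim = t + 5)) → (n ≤ 6 ∨ n = -11 ∨ ((1/4)*lim > -1 ∧ (9/2)*lim < 24))).
Before the if: ((3*n > -3 ∧ 3*t ≤ 5) → (lim + 2*n ≤ 7 ∨ lim + 2*n = -10 ∨ ((1/4)*lim > -1 ∧ (3/2)*t < 15))) ∧ ((¬(3*n > -3 ∧ 3*t ≤ 5)) → ((lim = t + 5 → (n ≤ 6 ∨ n = -11 ∨ ((1/2)*n > -1/4 ∧ (3/2)*t < 15))) ∧ ((¬(lim = t + 5)) → (n ≤ 6 ∨ n = -11 ∨ ((1/4)*lim > -1 ∧ (9/2)*lim < 24)))))
Before skip: ((3*n > -3 ∧ 3*t ≤ 5) → (lim + 2*n ≤ 7 ∨ lim + 2*n = -10 ∨ ((1/4)*lim > -1 ∧ (3/2)*t < 15))) ∧ ((¬(3*n > -3 ∧ 3*t ≤ 5)) → ((lim = t + 5 → (n ≤ 6 ∨ n = -11 ∨ ((1/2)*n > -1/4 ∧ (3/2)*t < 15))) ∧ ((¬(lim = t + 5)) → (n ≤ 6 ∨ n = -11 ∨ ((1/4)*lim > -1 ∧ (9/2)*lim < 24)))))
Before n := 3*lim - 9: ((9*lim > 24 ∧ 3*t ≤ 5) → (7*lim ≤ 25 ∨ 7*lim = 8 ∨ ((1/4)*lim > -1 ∧ (3/2)*t < 15))) ∧ ((¬(9*lim > 24 ∧ 3*t ≤ 5)) → ((lim = t + 5 → (3*lim ≤ 15 ∨ 3*lim = -2 ∨ ((3/2)*lim > 17/4 ∧ (3/2)*t < 15))) ∧ ((¬(lim = t + 5)) → (3*lim ≤ 15 ∨ 3*lim = -2 ∨ ((1/4)*lim > -1 ∧ (9/2)*lim < 24)))))
The weakest precondition is ((9*lim > 24 ∧ 3*t ≤ 5) → (7*lim ≤ 25 ∨ 7*lim = 8 ∨ ((1/4)*lim > -1 ∧ (3/2)*t < 15))) ∧ ((¬(9*lim > 24 ∧ 3*t ≤ 5)) → ((lim = t + 5 → (3*lim ≤ 15 ∨ 3*lim = -2 ∨ ((3/2)*lim > 17/4 ∧ (3/2)*t < 15))) ∧ ((¬(lim = t + 5)) → (3*lim ≤ 15 ∨ 3*lim = -2 ∨ ((1/4)*lim > -1 ∧ (9/2)*lim < 24))))).
Check whether (9*lim > 24 → (7*lim ≤ 25 ∨ 7*lim = 8 ∨ (1/4)*lim > -1)) ∧ ((¬(9*lim > 24)) → ((lim = 0 → (3*lim ≤ 15 ∨ 3*lim = -2 ∨ (3/2)*lim > 17/4)) ∧ ((¬(lim = 0)) → (3*lim ≤ 15 ∨ 3*lim = -2 ∨ ((1/4)*lim > -1 ∧ (9/2)*lim < 24))))) ∧ t = -5 implies it.
Every state satisfying the precondition satisfies the weakest precondition: the implication holds.
Answer: valid


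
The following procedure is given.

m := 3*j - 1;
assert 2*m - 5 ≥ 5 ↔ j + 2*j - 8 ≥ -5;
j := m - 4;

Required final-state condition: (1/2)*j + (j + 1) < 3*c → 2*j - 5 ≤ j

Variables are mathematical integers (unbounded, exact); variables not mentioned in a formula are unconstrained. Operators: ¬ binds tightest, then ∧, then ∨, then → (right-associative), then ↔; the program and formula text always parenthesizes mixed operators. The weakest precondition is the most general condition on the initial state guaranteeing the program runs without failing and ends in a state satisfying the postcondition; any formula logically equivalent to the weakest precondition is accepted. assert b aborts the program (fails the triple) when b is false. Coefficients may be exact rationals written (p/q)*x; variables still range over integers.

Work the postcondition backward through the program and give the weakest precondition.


Working backward. After the program, the postcondition (1/2)*j + (j + 1) < 3*c → 2*j - 5 ≤ j must hold; in canonical form it is (3/2)*j < 3*c - 1 → j ≤ 5.
Before j := m - 4: (3/2)*m < 3*c + 5 → m ≤ 9
Before assert 2*m - 5 ≥ 5 ↔ j + 2*j - 8 ≥ -5: (2*m ≥ 10 ↔ 3*j ≥ 3) ∧ ((3/2)*m < 3*c + 5 → m ≤ 9)
Before m := 3*j - 1: (6*j ≥ 12 ↔ 3*j ≥ 3) ∧ ((9/2)*j < 3*c + 13/2 → 3*j ≤ 10)
Answer: WP = (6*j ≥ 12 ↔ 3*j ≥ 3) ∧ ((9/2)*j < 3*c + 13/2 → 3*j ≤ 10)


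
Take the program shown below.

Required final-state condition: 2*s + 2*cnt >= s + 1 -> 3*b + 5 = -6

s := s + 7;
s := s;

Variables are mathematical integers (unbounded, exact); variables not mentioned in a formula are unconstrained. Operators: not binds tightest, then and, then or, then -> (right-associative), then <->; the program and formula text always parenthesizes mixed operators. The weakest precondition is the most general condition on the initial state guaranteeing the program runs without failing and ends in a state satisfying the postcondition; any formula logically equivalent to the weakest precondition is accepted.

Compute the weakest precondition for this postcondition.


Working backward. After the program, the postcondition 2*s + 2*cnt >= s + 1 -> 3*b + 5 = -6 must hold; in canonical form it is 2*cnt + s >= 1 -> 3*b = -11.
Before s := s: 2*cnt + s >= 1 -> 3*b = -11
Before s := s + 7: 2*cnt + s >= -6 -> 3*b = -11
Answer: WP = 2*cnt + s >= -6 -> 3*b = -11
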